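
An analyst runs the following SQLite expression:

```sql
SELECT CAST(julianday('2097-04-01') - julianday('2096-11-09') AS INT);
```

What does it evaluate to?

21 days remain in November 2096 after the 9th (30 − 9).
December 2096: 31 days.
January 2097: 31 days.
February 2097: 28 days.
March 2097: 31 days.
Then 1 day into April 2097.
Total: 21 + 31 + 31 + 28 + 31 + 1 = 143.

143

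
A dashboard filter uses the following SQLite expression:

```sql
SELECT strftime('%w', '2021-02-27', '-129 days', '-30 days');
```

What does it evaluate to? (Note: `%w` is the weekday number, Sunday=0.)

1

First apply '-129 days', '-30 days': 2021-02-27 → 2020-09-21.
2020-09-21 is a Monday; with Sunday=0 that is 1.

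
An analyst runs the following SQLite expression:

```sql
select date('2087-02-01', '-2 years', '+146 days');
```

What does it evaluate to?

Adding -2 years to 2087-02-01 gives 2085-02-01.
Applying '+146 days' to 2085-02-01: counting 146 days forward gives 2085-06-27.

2085-06-27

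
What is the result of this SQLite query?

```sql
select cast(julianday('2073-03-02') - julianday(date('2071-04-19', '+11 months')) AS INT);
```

Adding +11 months to 2071-04-19 gives 2072-03-19.
12 days remain in March 2072 after the 19th (31 − 19).
Full months from April 2072 through February 2073 contribute their day counts.
Then 2 days into March 2073.
Total: 12 + 30 + 31 + 30 + 31 + 31 + 30 + 31 + 30 + 31 + 31 + 28 + 2 = 348.

348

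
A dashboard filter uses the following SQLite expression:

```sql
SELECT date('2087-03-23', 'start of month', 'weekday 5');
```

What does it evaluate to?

`start of month` rewinds 2087-03-23 to 2087-03-01.
`weekday 5` advances to the next Friday; 2087-03-01 is a Saturday, so it moves forward to 2087-03-07.

2087-03-07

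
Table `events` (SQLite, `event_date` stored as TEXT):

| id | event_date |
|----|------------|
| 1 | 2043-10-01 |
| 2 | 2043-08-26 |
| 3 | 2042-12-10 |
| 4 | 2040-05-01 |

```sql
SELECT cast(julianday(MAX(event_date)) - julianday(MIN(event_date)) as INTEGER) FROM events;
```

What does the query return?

MIN = 2040-05-01, MAX = 2043-10-01.
30 days remain in May 2040 after the 1st (31 − 1).
Full months from June 2040 through September 2043 contribute their day counts.
Then 1 day into October 2043.
Total: 30 + 30 + 31 + 31 + 30 + 31 + 30 + 31 + 31 + 28 + 31 + 30 + 31 + 30 + 31 + 31 + 30 + 31 + 30 + 31 + 31 + 28 + 31 + 30 + 31 + 30 + 31 + 31 + 30 + 31 + 30 + 31 + 31 + 28 + 31 + 30 + 31 + 30 + 31 + 31 + 30 + 1 = 1248.

1248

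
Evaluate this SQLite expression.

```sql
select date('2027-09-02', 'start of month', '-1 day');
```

2027-08-31

`start of month` rewinds 2027-09-02 to 2027-09-01.
Going back 1 day from 2027-09-01 reaches 2027-08-31 (last day of August, 31 days).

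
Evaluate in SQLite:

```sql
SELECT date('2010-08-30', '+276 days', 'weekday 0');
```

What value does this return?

Applying '+276 days' to 2010-08-30: counting 276 days forward gives 2011-06-02.
`weekday 0` advances to the next Sunday; 2011-06-02 is a Thursday, so it moves forward to 2011-06-05.

2011-06-05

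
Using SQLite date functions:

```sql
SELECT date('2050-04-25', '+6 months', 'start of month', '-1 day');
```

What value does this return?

Adding +6 months to 2050-04-25 gives 2050-10-25.
`start of month` rewinds 2050-10-25 to 2050-10-01.
Going back 1 day from 2050-10-01 reaches 2050-09-30 (last day of September, 30 days).

2050-09-30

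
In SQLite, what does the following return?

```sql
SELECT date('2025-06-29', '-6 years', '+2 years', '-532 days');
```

Adding -6 years to 2025-06-29 gives 2019-06-29.
Adding +2 years to 2019-06-29 gives 2021-06-29.
Applying '-532 days' to 2021-06-29: counting 532 days back gives 2020-01-14.

2020-01-14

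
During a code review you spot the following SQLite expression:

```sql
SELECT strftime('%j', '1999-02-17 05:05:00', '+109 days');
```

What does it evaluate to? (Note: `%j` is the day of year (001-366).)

157

First apply '+109 days': 1999-02-17 05:05:00 → 1999-06-06 05:05:00.
Day-of-year for 1999-06-06: days since 1999-01-01 inclusive = 157, zero-padded to 157.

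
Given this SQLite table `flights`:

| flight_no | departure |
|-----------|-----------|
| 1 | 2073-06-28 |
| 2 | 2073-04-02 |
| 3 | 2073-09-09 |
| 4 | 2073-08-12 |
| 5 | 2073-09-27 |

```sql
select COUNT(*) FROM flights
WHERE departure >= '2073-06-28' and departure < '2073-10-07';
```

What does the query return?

4

Rows in [2073-06-28, 2073-10-07): 2073-06-28, 2073-09-09, 2073-08-12, 2073-09-27 → 4 rows.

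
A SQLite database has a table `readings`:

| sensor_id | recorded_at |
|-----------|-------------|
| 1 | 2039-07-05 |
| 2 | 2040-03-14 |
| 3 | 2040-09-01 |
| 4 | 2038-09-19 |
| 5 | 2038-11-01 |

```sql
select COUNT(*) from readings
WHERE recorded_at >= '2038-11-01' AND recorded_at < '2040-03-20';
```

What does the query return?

3

Rows in [2038-11-01, 2040-03-20): 2039-07-05, 2040-03-14, 2038-11-01 → 3 rows.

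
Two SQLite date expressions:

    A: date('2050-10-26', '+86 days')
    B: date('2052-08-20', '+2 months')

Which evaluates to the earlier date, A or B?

A = 2051-01-20.
B = 2052-10-20.
A is earlier.

A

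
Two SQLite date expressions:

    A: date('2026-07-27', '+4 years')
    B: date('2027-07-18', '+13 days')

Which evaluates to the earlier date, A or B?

A = 2030-07-27.
B = 2027-07-31.
B is earlier.

B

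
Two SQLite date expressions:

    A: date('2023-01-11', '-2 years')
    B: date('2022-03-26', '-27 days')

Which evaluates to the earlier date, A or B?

A

A = 2021-01-11.
B = 2022-02-27.
A is earlier.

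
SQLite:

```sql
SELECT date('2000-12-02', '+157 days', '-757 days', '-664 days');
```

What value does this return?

Applying '+157 days' to 2000-12-02: counting 157 days forward gives 2001-05-08.
Applying '-757 days' to 2001-05-08: counting 757 days back gives 1999-04-12.
Applying '-664 days' to 1999-04-12: counting 664 days back gives 1997-06-17.

1997-06-17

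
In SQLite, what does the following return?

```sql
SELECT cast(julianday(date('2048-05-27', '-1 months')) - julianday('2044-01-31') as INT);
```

1548

Adding -1 month to 2048-05-27 gives 2048-04-27.
0 days remain in January 2044 after the 31st (31 − 31).
Full months from February 2044 through March 2048 contribute their day counts.
Then 27 days into April 2048.
Total: 0 + 29 + 31 + 30 + 31 + 30 + 31 + 31 + 30 + 31 + 30 + 31 + 31 + 28 + 31 + 30 + 31 + 30 + 31 + 31 + 30 + 31 + 30 + 31 + 31 + 28 + 31 + 30 + 31 + 30 + 31 + 31 + 30 + 31 + 30 + 31 + 31 + 28 + 31 + 30 + 31 + 30 + 31 + 31 + 30 + 31 + 30 + 31 + 31 + 29 + 31 + 27 = 1548.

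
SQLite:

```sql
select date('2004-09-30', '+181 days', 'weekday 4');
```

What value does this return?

2005-03-31

Applying '+181 days' to 2004-09-30: counting 181 days forward gives 2005-03-30.
`weekday 4` advances to the next Thursday; 2005-03-30 is a Wednesday, so it moves forward to 2005-03-31.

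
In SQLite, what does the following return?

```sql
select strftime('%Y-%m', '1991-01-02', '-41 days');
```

First apply '-41 days': 1991-01-02 → 1990-11-22.
`%Y-%m` extracts the year-month: 1990-11.

1990-11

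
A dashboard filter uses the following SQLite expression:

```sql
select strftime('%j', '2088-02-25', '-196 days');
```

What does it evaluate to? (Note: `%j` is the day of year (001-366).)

225

First apply '-196 days': 2088-02-25 → 2087-08-13.
Day-of-year for 2087-08-13: days since 2087-01-01 inclusive = 225, zero-padded to 225.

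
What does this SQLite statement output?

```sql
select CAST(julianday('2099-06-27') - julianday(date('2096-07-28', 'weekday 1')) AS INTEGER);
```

`weekday 1` advances to the next Monday; 2096-07-28 is a Saturday, so it moves forward to 2096-07-30.
1 day remains in July 2096 after the 30th (31 − 30).
Full months from August 2096 through May 2099 contribute their day counts.
Then 27 days into June 2099.
Total: 1 + 31 + 30 + 31 + 30 + 31 + 31 + 28 + 31 + 30 + 31 + 30 + 31 + 31 + 30 + 31 + 30 + 31 + 31 + 28 + 31 + 30 + 31 + 30 + 31 + 31 + 30 + 31 + 30 + 31 + 31 + 28 + 31 + 30 + 31 + 27 = 1062.

1062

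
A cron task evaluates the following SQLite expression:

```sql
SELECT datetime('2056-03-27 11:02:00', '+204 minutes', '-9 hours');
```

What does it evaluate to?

2056-03-27 05:26:00

204 minutes = 3h 24m; +204 minutes from 2056-03-27 11:02:00 is 2056-03-27 14:26:00.
-9 hours from 2056-03-27 14:26:00 is 2056-03-27 05:26:00.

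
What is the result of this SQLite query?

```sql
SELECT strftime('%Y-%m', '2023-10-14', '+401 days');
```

2024-11

First apply '+401 days': 2023-10-14 → 2024-11-18.
`%Y-%m` extracts the year-month: 2024-11.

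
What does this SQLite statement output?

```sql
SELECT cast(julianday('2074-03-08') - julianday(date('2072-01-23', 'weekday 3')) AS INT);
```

`weekday 3` advances to the next Wednesday; 2072-01-23 is a Saturday, so it moves forward to 2072-01-27.
4 days remain in January 2072 after the 27th (31 − 27).
Full months from February 2072 through February 2074 contribute their day counts.
Then 8 days into March 2074.
Total: 4 + 29 + 31 + 30 + 31 + 30 + 31 + 31 + 30 + 31 + 30 + 31 + 31 + 28 + 31 + 30 + 31 + 30 + 31 + 31 + 30 + 31 + 30 + 31 + 31 + 28 + 8 = 771.

771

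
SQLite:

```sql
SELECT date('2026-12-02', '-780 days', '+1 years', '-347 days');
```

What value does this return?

2024-10-31

Applying '-780 days' to 2026-12-02: counting 780 days back gives 2024-10-13.
Adding +1 year to 2024-10-13 gives 2025-10-13.
Applying '-347 days' to 2025-10-13: counting 347 days back gives 2024-10-31.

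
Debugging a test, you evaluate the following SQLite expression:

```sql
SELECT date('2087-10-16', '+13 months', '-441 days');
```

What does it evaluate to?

2087-09-02

Adding +13 months to 2087-10-16 gives 2088-11-16.
Applying '-441 days' to 2088-11-16: counting 441 days back gives 2087-09-02.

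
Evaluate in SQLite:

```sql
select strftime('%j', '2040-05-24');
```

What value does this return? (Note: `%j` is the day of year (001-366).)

Day-of-year for 2040-05-24: days since 2040-01-01 inclusive = 145, zero-padded to 145.

145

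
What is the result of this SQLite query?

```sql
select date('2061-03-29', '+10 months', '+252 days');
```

2062-10-08

Adding +10 months to 2061-03-29 gives 2062-01-29.
Applying '+252 days' to 2062-01-29: counting 252 days forward gives 2062-10-08.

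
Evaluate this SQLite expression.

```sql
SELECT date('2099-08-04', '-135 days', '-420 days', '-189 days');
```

Applying '-135 days' to 2099-08-04: counting 135 days back gives 2099-03-22.
Applying '-420 days' to 2099-03-22: counting 420 days back gives 2098-01-26.
Applying '-189 days' to 2098-01-26: counting 189 days back gives 2097-07-21.

2097-07-21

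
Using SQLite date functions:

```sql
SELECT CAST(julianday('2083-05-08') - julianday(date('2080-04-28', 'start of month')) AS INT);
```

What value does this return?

1132

`start of month` rewinds 2080-04-28 to 2080-04-01.
29 days remain in April 2080 after the 1st (30 − 1).
Full months from May 2080 through April 2083 contribute their day counts.
Then 8 days into May 2083.
Total: 29 + 31 + 30 + 31 + 31 + 30 + 31 + 30 + 31 + 31 + 28 + 31 + 30 + 31 + 30 + 31 + 31 + 30 + 31 + 30 + 31 + 31 + 28 + 31 + 30 + 31 + 30 + 31 + 31 + 30 + 31 + 30 + 31 + 31 + 28 + 31 + 30 + 8 = 1132.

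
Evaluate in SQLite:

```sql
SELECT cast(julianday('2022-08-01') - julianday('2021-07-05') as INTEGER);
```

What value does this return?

26 days remain in July 2021 after the 5th (31 − 5).
Full months from August 2021 through July 2022 contribute their day counts.
Then 1 day into August 2022.
Total: 26 + 31 + 30 + 31 + 30 + 31 + 31 + 28 + 31 + 30 + 31 + 30 + 31 + 1 = 392.

392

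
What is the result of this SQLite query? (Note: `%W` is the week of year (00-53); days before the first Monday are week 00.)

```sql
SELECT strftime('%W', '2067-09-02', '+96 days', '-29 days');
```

45

First apply '+96 days', '-29 days': 2067-09-02 → 2067-11-08.
2067-11-08 is a Tuesday. SQLite's %W counts Mondays since the year started; the result is 45.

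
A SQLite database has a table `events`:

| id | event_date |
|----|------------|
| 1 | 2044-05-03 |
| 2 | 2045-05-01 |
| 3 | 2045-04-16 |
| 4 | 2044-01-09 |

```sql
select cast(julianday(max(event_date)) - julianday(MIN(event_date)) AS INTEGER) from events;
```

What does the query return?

MIN = 2044-01-09, MAX = 2045-05-01.
22 days remain in January 2044 after the 9th (31 − 9).
Full months from February 2044 through April 2045 contribute their day counts.
Then 1 day into May 2045.
Total: 22 + 29 + 31 + 30 + 31 + 30 + 31 + 31 + 30 + 31 + 30 + 31 + 31 + 28 + 31 + 30 + 1 = 478.

478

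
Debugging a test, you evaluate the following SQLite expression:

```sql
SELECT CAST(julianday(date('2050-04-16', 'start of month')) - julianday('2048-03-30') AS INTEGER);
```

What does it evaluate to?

`start of month` rewinds 2050-04-16 to 2050-04-01.
1 day remains in March 2048 after the 30th (31 − 30).
Full months from April 2048 through March 2050 contribute their day counts.
Then 1 day into April 2050.
Total: 1 + 30 + 31 + 30 + 31 + 31 + 30 + 31 + 30 + 31 + 31 + 28 + 31 + 30 + 31 + 30 + 31 + 31 + 30 + 31 + 30 + 31 + 31 + 28 + 31 + 1 = 732.

732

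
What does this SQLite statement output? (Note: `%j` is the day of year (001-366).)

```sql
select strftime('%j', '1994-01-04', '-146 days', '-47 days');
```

176

First apply '-146 days', '-47 days': 1994-01-04 → 1993-06-25.
Day-of-year for 1993-06-25: days since 1993-01-01 inclusive = 176, zero-padded to 176.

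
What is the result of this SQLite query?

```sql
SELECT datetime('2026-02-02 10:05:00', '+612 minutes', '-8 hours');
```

612 minutes = 10h 12m; +612 minutes from 2026-02-02 10:05:00 is 2026-02-02 20:17:00.
-8 hours from 2026-02-02 20:17:00 is 2026-02-02 12:17:00.

2026-02-02 12:17:00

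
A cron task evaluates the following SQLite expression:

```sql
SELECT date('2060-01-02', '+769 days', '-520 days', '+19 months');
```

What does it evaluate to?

Applying '+769 days' to 2060-01-02: counting 769 days forward gives 2062-02-09.
Applying '-520 days' to 2062-02-09: counting 520 days back gives 2060-09-07.
Adding +19 months to 2060-09-07 gives 2062-04-07.

2062-04-07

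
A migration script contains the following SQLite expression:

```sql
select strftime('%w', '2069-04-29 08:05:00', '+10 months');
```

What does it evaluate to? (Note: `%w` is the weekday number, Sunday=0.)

First apply '+10 months': 2069-04-29 08:05:00 → 2070-03-01 08:05:00.
2070-03-01 is a Saturday; with Sunday=0 that is 6.

6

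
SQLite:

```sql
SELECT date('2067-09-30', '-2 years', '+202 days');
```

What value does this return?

2066-04-20

Adding -2 years to 2067-09-30 gives 2065-09-30.
Applying '+202 days' to 2065-09-30: counting 202 days forward gives 2066-04-20.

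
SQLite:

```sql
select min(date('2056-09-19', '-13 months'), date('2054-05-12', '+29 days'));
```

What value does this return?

2054-06-10

date('2056-09-19', '-13 months') → 2055-08-19.
date('2054-05-12', '+29 days') → 2054-06-10.
Earlier of the two is 2054-06-10.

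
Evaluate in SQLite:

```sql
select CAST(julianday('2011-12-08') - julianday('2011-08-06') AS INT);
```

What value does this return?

25 days remain in August 2011 after the 6th (31 − 6).
September 2011: 30 days.
October 2011: 31 days.
November 2011: 30 days.
Then 8 days into December 2011.
Total: 25 + 30 + 31 + 30 + 8 = 124.

124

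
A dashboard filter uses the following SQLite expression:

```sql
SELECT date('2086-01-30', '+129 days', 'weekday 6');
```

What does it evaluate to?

2086-06-08

Applying '+129 days' to 2086-01-30: counting 129 days forward gives 2086-06-08.
`weekday 6` advances to the next Saturday; 2086-06-08 is already a Saturday, so it stays at 2086-06-08.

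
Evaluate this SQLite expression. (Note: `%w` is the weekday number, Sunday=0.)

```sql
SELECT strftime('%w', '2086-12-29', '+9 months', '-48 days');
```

First apply '+9 months', '-48 days': 2086-12-29 → 2087-08-12.
2087-08-12 is a Tuesday; with Sunday=0 that is 2.

2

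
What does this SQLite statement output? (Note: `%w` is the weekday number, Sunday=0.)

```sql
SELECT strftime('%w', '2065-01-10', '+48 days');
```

First apply '+48 days': 2065-01-10 → 2065-02-27.
2065-02-27 is a Friday; with Sunday=0 that is 5.

5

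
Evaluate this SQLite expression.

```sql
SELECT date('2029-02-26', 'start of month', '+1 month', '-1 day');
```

`start of month` rewinds 2029-02-26 to 2029-02-01.
Adding +1 month to 2029-02-01 gives 2029-03-01.
Going back 1 day from 2029-03-01 reaches 2029-02-28 (last day of February, 28 days).

2029-02-28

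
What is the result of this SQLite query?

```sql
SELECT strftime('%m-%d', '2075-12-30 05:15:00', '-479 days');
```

First apply '-479 days': 2075-12-30 05:15:00 → 2074-09-07 05:15:00.
`%m-%d` extracts the month-day: 09-07.

09-07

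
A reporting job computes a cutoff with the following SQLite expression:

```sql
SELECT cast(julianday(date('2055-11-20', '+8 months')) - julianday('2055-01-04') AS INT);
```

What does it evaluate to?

Adding +8 months to 2055-11-20 gives 2056-07-20.
27 days remain in January 2055 after the 4th (31 − 4).
Full months from February 2055 through June 2056 contribute their day counts.
Then 20 days into July 2056.
Total: 27 + 28 + 31 + 30 + 31 + 30 + 31 + 31 + 30 + 31 + 30 + 31 + 31 + 29 + 31 + 30 + 31 + 30 + 20 = 563.

563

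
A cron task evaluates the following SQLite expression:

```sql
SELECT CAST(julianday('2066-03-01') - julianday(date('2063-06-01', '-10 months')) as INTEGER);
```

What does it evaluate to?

Adding -10 months to 2063-06-01 gives 2062-08-01.
30 days remain in August 2062 after the 1st (31 − 1).
Full months from September 2062 through February 2066 contribute their day counts.
Then 1 day into March 2066.
Total: 30 + 30 + 31 + 30 + 31 + 31 + 28 + 31 + 30 + 31 + 30 + 31 + 31 + 30 + 31 + 30 + 31 + 31 + 29 + 31 + 30 + 31 + 30 + 31 + 31 + 30 + 31 + 30 + 31 + 31 + 28 + 31 + 30 + 31 + 30 + 31 + 31 + 30 + 31 + 30 + 31 + 31 + 28 + 1 = 1308.

1308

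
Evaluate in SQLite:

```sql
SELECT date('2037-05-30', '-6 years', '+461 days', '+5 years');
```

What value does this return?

Adding -6 years to 2037-05-30 gives 2031-05-30.
Applying '+461 days' to 2031-05-30: counting 461 days forward gives 2032-09-02.
Adding +5 years to 2032-09-02 gives 2037-09-02.

2037-09-02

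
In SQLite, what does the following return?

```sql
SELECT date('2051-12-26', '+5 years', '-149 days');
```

Adding +5 years to 2051-12-26 gives 2056-12-26.
Applying '-149 days' to 2056-12-26: counting 149 days back gives 2056-07-30.

2056-07-30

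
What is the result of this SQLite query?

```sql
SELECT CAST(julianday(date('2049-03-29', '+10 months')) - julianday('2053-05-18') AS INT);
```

Adding +10 months to 2049-03-29 gives 2050-01-29.
2 days remain in January 2050 after the 29th (31 − 29).
Full months from February 2050 through April 2053 contribute their day counts.
Then 18 days into May 2053.
Total: 2 + 28 + 31 + 30 + 31 + 30 + 31 + 31 + 30 + 31 + 30 + 31 + 31 + 28 + 31 + 30 + 31 + 30 + 31 + 31 + 30 + 31 + 30 + 31 + 31 + 29 + 31 + 30 + 31 + 30 + 31 + 31 + 30 + 31 + 30 + 31 + 31 + 28 + 31 + 30 + 18 = 1205.
The subtraction is earlier − later, so the result is −1205 → -1205.

-1205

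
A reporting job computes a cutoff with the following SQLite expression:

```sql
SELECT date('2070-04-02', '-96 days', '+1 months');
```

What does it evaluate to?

Applying '-96 days' to 2070-04-02: counting 96 days back gives 2069-12-27.
Adding +1 month to 2069-12-27 gives 2070-01-27.

2070-01-27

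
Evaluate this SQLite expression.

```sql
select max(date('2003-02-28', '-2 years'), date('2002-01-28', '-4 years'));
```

2001-02-28

date('2003-02-28', '-2 years') → 2001-02-28.
date('2002-01-28', '-4 years') → 1998-01-28.
Later of the two is 2001-02-28.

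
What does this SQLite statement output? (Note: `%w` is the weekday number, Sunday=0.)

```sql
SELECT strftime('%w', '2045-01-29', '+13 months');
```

First apply '+13 months': 2045-01-29 → 2046-03-01.
2046-03-01 is a Thursday; with Sunday=0 that is 4.

4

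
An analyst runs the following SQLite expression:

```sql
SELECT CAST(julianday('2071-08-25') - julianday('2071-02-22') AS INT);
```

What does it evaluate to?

184

6 days remain in February 2071 after the 22nd (28 − 22).
March 2071: 31 days.
April 2071: 30 days.
May 2071: 31 days.
June 2071: 30 days.
July 2071: 31 days.
Then 25 days into August 2071.
Total: 6 + 31 + 30 + 31 + 30 + 31 + 25 = 184.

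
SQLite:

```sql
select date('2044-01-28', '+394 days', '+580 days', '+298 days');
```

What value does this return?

Applying '+394 days' to 2044-01-28: counting 394 days forward gives 2045-02-25.
Applying '+580 days' to 2045-02-25: counting 580 days forward gives 2046-09-28.
Applying '+298 days' to 2046-09-28: counting 298 days forward gives 2047-07-23.

2047-07-23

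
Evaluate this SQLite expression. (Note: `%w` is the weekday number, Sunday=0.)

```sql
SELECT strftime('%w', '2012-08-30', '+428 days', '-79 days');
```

3

First apply '+428 days', '-79 days': 2012-08-30 → 2013-08-14.
2013-08-14 is a Wednesday; with Sunday=0 that is 3.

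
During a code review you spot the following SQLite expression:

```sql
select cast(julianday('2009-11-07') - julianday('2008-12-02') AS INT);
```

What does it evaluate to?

29 days remain in December 2008 after the 2nd (31 − 2).
Full months from January 2009 through October 2009 contribute their day counts.
Then 7 days into November 2009.
Total: 29 + 31 + 28 + 31 + 30 + 31 + 30 + 31 + 31 + 30 + 31 + 7 = 340.

340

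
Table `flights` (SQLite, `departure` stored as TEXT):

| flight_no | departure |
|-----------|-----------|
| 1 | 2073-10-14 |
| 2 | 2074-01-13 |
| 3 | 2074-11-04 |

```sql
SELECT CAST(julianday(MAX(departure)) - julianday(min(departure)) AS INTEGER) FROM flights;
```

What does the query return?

386

MIN = 2073-10-14, MAX = 2074-11-04.
17 days remain in October 2073 after the 14th (31 − 14).
Full months from November 2073 through October 2074 contribute their day counts.
Then 4 days into November 2074.
Total: 17 + 30 + 31 + 31 + 28 + 31 + 30 + 31 + 30 + 31 + 31 + 30 + 31 + 4 = 386.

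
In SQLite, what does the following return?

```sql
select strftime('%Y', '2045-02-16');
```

2045

`%Y` extracts the 4-digit year: 2045.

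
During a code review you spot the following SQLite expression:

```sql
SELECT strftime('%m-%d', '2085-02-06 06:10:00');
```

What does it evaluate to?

02-06

`%m-%d` extracts the month-day: 02-06.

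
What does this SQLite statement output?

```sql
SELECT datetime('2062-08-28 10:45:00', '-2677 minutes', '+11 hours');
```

2062-08-27 01:08:00

2677 minutes = 44h 37m; -2677 minutes from 2062-08-28 10:45:00 is 2062-08-26 14:08:00 (crosses midnight).
+11 hours from 2062-08-26 14:08:00 is 2062-08-27 01:08:00 (crosses midnight).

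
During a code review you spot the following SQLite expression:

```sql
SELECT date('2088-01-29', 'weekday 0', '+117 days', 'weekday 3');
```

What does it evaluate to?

`weekday 0` advances to the next Sunday; 2088-01-29 is a Thursday, so it moves forward to 2088-02-01.
Applying '+117 days' to 2088-02-01: counting 117 days forward gives 2088-05-28.
`weekday 3` advances to the next Wednesday; 2088-05-28 is a Friday, so it moves forward to 2088-06-02.

2088-06-02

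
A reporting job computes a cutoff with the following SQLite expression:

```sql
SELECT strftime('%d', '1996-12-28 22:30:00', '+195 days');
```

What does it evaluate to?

First apply '+195 days': 1996-12-28 22:30:00 → 1997-07-11 22:30:00.
`%d` extracts the 2-digit day of month: 11.

11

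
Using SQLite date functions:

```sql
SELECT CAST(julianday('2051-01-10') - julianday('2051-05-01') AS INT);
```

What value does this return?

-111

21 days remain in January 2051 after the 10th (31 − 10).
February 2051: 28 days.
March 2051: 31 days.
April 2051: 30 days.
Then 1 day into May 2051.
Total: 21 + 28 + 31 + 30 + 1 = 111.
The subtraction is earlier − later, so the result is −111 → -111.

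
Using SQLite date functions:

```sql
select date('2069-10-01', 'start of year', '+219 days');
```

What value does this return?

2069-08-08

`start of year` rewinds 2069-10-01 to 2069-01-01.
Applying '+219 days' to 2069-01-01: counting 219 days forward gives 2069-08-08.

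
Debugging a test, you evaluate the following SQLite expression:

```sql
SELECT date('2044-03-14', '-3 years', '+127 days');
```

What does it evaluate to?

2041-07-19

Adding -3 years to 2044-03-14 gives 2041-03-14.
Applying '+127 days' to 2041-03-14: counting 127 days forward gives 2041-07-19.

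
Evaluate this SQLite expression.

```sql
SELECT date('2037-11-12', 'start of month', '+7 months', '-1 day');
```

2038-05-31

`start of month` rewinds 2037-11-12 to 2037-11-01.
Adding +7 months to 2037-11-01 gives 2038-06-01.
Going back 1 day from 2038-06-01 reaches 2038-05-31 (last day of May, 31 days).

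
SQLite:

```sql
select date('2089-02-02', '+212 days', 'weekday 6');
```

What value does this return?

2089-09-03

Applying '+212 days' to 2089-02-02: counting 212 days forward gives 2089-09-02.
`weekday 6` advances to the next Saturday; 2089-09-02 is a Friday, so it moves forward to 2089-09-03.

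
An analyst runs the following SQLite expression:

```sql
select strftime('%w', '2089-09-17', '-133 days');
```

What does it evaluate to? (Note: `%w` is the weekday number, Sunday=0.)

6

First apply '-133 days': 2089-09-17 → 2089-05-07.
2089-05-07 is a Saturday; with Sunday=0 that is 6.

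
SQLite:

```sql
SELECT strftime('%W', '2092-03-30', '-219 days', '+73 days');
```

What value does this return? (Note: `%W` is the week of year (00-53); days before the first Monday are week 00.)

45

First apply '-219 days', '+73 days': 2092-03-30 → 2091-11-05.
2091-11-05 is a Monday. SQLite's %W counts Mondays since the year started; the result is 45.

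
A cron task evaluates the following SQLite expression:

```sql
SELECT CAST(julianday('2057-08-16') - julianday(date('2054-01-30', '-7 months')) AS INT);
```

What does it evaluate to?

1508

Adding -7 months to 2054-01-30 gives 2053-06-30.
0 days remain in June 2053 after the 30th (30 − 30).
Full months from July 2053 through July 2057 contribute their day counts.
Then 16 days into August 2057.
Total: 0 + 31 + 31 + 30 + 31 + 30 + 31 + 31 + 28 + 31 + 30 + 31 + 30 + 31 + 31 + 30 + 31 + 30 + 31 + 31 + 28 + 31 + 30 + 31 + 30 + 31 + 31 + 30 + 31 + 30 + 31 + 31 + 29 + 31 + 30 + 31 + 30 + 31 + 31 + 30 + 31 + 30 + 31 + 31 + 28 + 31 + 30 + 31 + 30 + 31 + 16 = 1508.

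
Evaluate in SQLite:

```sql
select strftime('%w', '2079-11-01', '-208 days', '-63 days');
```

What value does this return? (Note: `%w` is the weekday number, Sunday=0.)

First apply '-208 days', '-63 days': 2079-11-01 → 2079-02-03.
2079-02-03 is a Friday; with Sunday=0 that is 5.

5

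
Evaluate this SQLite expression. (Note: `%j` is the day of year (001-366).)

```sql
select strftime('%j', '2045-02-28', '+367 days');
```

First apply '+367 days': 2045-02-28 → 2046-03-02.
Day-of-year for 2046-03-02: days since 2046-01-01 inclusive = 61, zero-padded to 061.

061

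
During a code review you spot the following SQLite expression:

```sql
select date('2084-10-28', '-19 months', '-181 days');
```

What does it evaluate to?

2082-09-28

Adding -19 months to 2084-10-28 gives 2083-03-28.
Applying '-181 days' to 2083-03-28: counting 181 days back gives 2082-09-28.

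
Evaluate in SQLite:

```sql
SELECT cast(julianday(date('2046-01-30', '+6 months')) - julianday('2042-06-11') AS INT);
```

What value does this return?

Adding +6 months to 2046-01-30 gives 2046-07-30.
19 days remain in June 2042 after the 11th (30 − 11).
Full months from July 2042 through June 2046 contribute their day counts.
Then 30 days into July 2046.
Total: 19 + 31 + 31 + 30 + 31 + 30 + 31 + 31 + 28 + 31 + 30 + 31 + 30 + 31 + 31 + 30 + 31 + 30 + 31 + 31 + 29 + 31 + 30 + 31 + 30 + 31 + 31 + 30 + 31 + 30 + 31 + 31 + 28 + 31 + 30 + 31 + 30 + 31 + 31 + 30 + 31 + 30 + 31 + 31 + 28 + 31 + 30 + 31 + 30 + 30 = 1510.

1510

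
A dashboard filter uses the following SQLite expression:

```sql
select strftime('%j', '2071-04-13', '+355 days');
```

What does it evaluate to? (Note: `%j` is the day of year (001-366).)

093

First apply '+355 days': 2071-04-13 → 2072-04-02.
Day-of-year for 2072-04-02: days since 2072-01-01 inclusive = 93, zero-padded to 093.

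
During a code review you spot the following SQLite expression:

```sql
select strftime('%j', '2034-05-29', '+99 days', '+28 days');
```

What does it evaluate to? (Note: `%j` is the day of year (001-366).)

276

First apply '+99 days', '+28 days': 2034-05-29 → 2034-10-03.
Day-of-year for 2034-10-03: days since 2034-01-01 inclusive = 276, zero-padded to 276.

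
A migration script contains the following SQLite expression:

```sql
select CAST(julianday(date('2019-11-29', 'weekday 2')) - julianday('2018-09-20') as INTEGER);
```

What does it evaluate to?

439

`weekday 2` advances to the next Tuesday; 2019-11-29 is a Friday, so it moves forward to 2019-12-03.
10 days remain in September 2018 after the 20th (30 − 20).
Full months from October 2018 through November 2019 contribute their day counts.
Then 3 days into December 2019.
Total: 10 + 31 + 30 + 31 + 31 + 28 + 31 + 30 + 31 + 30 + 31 + 31 + 30 + 31 + 30 + 3 = 439.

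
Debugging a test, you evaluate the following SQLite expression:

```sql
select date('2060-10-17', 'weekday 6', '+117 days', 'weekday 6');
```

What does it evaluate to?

`weekday 6` advances to the next Saturday; 2060-10-17 is a Sunday, so it moves forward to 2060-10-23.
Applying '+117 days' to 2060-10-23: counting 117 days forward gives 2061-02-17.
`weekday 6` advances to the next Saturday; 2061-02-17 is a Thursday, so it moves forward to 2061-02-19.

2061-02-19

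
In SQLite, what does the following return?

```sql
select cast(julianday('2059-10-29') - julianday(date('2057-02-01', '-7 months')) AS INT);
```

1215

Adding -7 months to 2057-02-01 gives 2056-07-01.
30 days remain in July 2056 after the 1st (31 − 1).
Full months from August 2056 through September 2059 contribute their day counts.
Then 29 days into October 2059.
Total: 30 + 31 + 30 + 31 + 30 + 31 + 31 + 28 + 31 + 30 + 31 + 30 + 31 + 31 + 30 + 31 + 30 + 31 + 31 + 28 + 31 + 30 + 31 + 30 + 31 + 31 + 30 + 31 + 30 + 31 + 31 + 28 + 31 + 30 + 31 + 30 + 31 + 31 + 30 + 29 = 1215.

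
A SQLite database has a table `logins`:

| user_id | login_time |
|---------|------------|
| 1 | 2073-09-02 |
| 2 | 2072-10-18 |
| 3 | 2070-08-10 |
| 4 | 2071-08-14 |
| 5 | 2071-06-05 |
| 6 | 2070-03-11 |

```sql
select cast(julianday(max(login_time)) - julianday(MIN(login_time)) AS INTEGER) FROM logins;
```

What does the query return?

1271

MIN = 2070-03-11, MAX = 2073-09-02.
20 days remain in March 2070 after the 11th (31 − 11).
Full months from April 2070 through August 2073 contribute their day counts.
Then 2 days into September 2073.
Total: 20 + 30 + 31 + 30 + 31 + 31 + 30 + 31 + 30 + 31 + 31 + 28 + 31 + 30 + 31 + 30 + 31 + 31 + 30 + 31 + 30 + 31 + 31 + 29 + 31 + 30 + 31 + 30 + 31 + 31 + 30 + 31 + 30 + 31 + 31 + 28 + 31 + 30 + 31 + 30 + 31 + 31 + 2 = 1271.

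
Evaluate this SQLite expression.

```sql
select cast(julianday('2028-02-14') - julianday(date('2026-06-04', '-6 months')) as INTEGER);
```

Adding -6 months to 2026-06-04 gives 2025-12-04.
27 days remain in December 2025 after the 4th (31 − 4).
Full months from January 2026 through January 2028 contribute their day counts.
Then 14 days into February 2028.
Total: 27 + 31 + 28 + 31 + 30 + 31 + 30 + 31 + 31 + 30 + 31 + 30 + 31 + 31 + 28 + 31 + 30 + 31 + 30 + 31 + 31 + 30 + 31 + 30 + 31 + 31 + 14 = 802.

802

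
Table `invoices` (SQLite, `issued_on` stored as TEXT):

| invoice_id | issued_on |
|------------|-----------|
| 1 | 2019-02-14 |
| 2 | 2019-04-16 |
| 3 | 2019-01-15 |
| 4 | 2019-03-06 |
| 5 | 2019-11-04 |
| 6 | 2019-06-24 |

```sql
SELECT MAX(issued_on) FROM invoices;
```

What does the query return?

MAX over {2019-01-15, 2019-02-14, 2019-03-06, 2019-04-16, 2019-06-24, 2019-11-04}.

2019-11-04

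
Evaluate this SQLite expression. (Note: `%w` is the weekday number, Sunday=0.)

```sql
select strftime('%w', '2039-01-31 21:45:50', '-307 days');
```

First apply '-307 days': 2039-01-31 21:45:50 → 2038-03-30 21:45:50.
2038-03-30 is a Tuesday; with Sunday=0 that is 2.

2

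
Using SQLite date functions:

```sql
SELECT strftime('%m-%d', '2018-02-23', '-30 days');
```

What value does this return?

01-24

First apply '-30 days': 2018-02-23 → 2018-01-24.
`%m-%d` extracts the month-day: 01-24.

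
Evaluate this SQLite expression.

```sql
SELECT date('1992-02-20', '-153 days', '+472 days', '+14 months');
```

Applying '-153 days' to 1992-02-20: counting 153 days back gives 1991-09-20.
Applying '+472 days' to 1991-09-20: counting 472 days forward gives 1993-01-04.
Adding +14 months to 1993-01-04 gives 1994-03-04.

1994-03-04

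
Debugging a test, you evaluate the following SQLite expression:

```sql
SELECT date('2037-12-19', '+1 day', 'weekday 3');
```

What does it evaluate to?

2037-12-23

Advancing 1 more day within December lands on 2037-12-20.
`weekday 3` advances to the next Wednesday; 2037-12-20 is a Sunday, so it moves forward to 2037-12-23.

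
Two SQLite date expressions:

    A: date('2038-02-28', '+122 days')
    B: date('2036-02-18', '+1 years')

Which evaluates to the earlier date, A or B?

B

A = 2038-06-30.
B = 2037-02-18.
B is earlier.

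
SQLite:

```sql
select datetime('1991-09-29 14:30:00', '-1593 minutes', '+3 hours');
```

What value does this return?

1991-09-28 14:57:00

1593 minutes = 26h 33m; -1593 minutes from 1991-09-29 14:30:00 is 1991-09-28 11:57:00 (crosses midnight).
+3 hours from 1991-09-28 11:57:00 is 1991-09-28 14:57:00.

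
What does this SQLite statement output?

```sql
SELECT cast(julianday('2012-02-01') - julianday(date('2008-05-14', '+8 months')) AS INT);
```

Adding +8 months to 2008-05-14 gives 2009-01-14.
17 days remain in January 2009 after the 14th (31 − 14).
Full months from February 2009 through January 2012 contribute their day counts.
Then 1 day into February 2012.
Total: 17 + 28 + 31 + 30 + 31 + 30 + 31 + 31 + 30 + 31 + 30 + 31 + 31 + 28 + 31 + 30 + 31 + 30 + 31 + 31 + 30 + 31 + 30 + 31 + 31 + 28 + 31 + 30 + 31 + 30 + 31 + 31 + 30 + 31 + 30 + 31 + 31 + 1 = 1113.

1113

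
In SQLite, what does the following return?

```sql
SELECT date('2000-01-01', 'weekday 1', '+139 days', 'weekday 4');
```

`weekday 1` advances to the next Monday; 2000-01-01 is a Saturday, so it moves forward to 2000-01-03.
Applying '+139 days' to 2000-01-03: counting 139 days forward gives 2000-05-21.
`weekday 4` advances to the next Thursday; 2000-05-21 is a Sunday, so it moves forward to 2000-05-25.

2000-05-25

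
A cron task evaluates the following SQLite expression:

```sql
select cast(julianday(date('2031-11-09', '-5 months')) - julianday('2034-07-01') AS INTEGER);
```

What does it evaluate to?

Adding -5 months to 2031-11-09 gives 2031-06-09.
21 days remain in June 2031 after the 9th (30 − 9).
Full months from July 2031 through June 2034 contribute their day counts.
Then 1 day into July 2034.
Total: 21 + 31 + 31 + 30 + 31 + 30 + 31 + 31 + 29 + 31 + 30 + 31 + 30 + 31 + 31 + 30 + 31 + 30 + 31 + 31 + 28 + 31 + 30 + 31 + 30 + 31 + 31 + 30 + 31 + 30 + 31 + 31 + 28 + 31 + 30 + 31 + 30 + 1 = 1118.
The subtraction is earlier − later, so the result is −1118 → -1118.

-1118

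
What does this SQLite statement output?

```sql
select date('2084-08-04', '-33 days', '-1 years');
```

2083-07-02

Going back 4 days from 2084-08-04 reaches 2084-07-31 (last day of July, 31 days).
Going back 29 days within July lands on 2084-07-02.
Adding -1 year to 2084-07-02 gives 2083-07-02.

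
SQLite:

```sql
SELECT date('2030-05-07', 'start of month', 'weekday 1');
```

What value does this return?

`start of month` rewinds 2030-05-07 to 2030-05-01.
`weekday 1` advances to the next Monday; 2030-05-01 is a Wednesday, so it moves forward to 2030-05-06.

2030-05-06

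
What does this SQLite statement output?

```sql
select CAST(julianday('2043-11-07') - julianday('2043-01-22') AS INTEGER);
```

289

9 days remain in January 2043 after the 22nd (31 − 22).
Full months from February 2043 through October 2043 contribute their day counts.
Then 7 days into November 2043.
Total: 9 + 28 + 31 + 30 + 31 + 30 + 31 + 31 + 30 + 31 + 7 = 289.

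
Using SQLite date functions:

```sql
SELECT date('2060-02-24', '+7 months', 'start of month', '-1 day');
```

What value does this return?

Adding +7 months to 2060-02-24 gives 2060-09-24.
`start of month` rewinds 2060-09-24 to 2060-09-01.
Going back 1 day from 2060-09-01 reaches 2060-08-31 (last day of August, 31 days).

2060-08-31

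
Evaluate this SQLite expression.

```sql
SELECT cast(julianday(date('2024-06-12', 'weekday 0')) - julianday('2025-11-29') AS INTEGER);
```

-531

`weekday 0` advances to the next Sunday; 2024-06-12 is a Wednesday, so it moves forward to 2024-06-16.
14 days remain in June 2024 after the 16th (30 − 16).
Full months from July 2024 through October 2025 contribute their day counts.
Then 29 days into November 2025.
Total: 14 + 31 + 31 + 30 + 31 + 30 + 31 + 31 + 28 + 31 + 30 + 31 + 30 + 31 + 31 + 30 + 31 + 29 = 531.
The subtraction is earlier − later, so the result is −531 → -531.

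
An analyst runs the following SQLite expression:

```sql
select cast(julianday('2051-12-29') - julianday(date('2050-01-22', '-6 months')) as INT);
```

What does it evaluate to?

890

Adding -6 months to 2050-01-22 gives 2049-07-22.
9 days remain in July 2049 after the 22nd (31 − 22).
Full months from August 2049 through November 2051 contribute their day counts.
Then 29 days into December 2051.
Total: 9 + 31 + 30 + 31 + 30 + 31 + 31 + 28 + 31 + 30 + 31 + 30 + 31 + 31 + 30 + 31 + 30 + 31 + 31 + 28 + 31 + 30 + 31 + 30 + 31 + 31 + 30 + 31 + 30 + 29 = 890.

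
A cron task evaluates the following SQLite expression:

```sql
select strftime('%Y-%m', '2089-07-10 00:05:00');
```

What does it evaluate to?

`%Y-%m` extracts the year-month: 2089-07.

2089-07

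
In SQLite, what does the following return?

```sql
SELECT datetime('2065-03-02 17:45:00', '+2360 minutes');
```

2360 minutes = 39h 20m; +2360 minutes from 2065-03-02 17:45:00 is 2065-03-04 09:05:00 (crosses midnight).

2065-03-04 09:05:00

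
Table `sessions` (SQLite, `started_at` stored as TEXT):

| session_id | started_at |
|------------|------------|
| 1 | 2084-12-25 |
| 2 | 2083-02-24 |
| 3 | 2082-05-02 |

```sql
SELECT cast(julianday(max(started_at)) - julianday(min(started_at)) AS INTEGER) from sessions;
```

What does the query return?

MIN = 2082-05-02, MAX = 2084-12-25.
29 days remain in May 2082 after the 2nd (31 − 2).
Full months from June 2082 through November 2084 contribute their day counts.
Then 25 days into December 2084.
Total: 29 + 30 + 31 + 31 + 30 + 31 + 30 + 31 + 31 + 28 + 31 + 30 + 31 + 30 + 31 + 31 + 30 + 31 + 30 + 31 + 31 + 29 + 31 + 30 + 31 + 30 + 31 + 31 + 30 + 31 + 30 + 25 = 968.

968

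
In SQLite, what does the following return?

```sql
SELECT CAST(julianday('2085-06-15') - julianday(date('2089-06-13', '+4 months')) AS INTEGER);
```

-1581

Adding +4 months to 2089-06-13 gives 2089-10-13.
15 days remain in June 2085 after the 15th (30 − 15).
Full months from July 2085 through September 2089 contribute their day counts.
Then 13 days into October 2089.
Total: 15 + 31 + 31 + 30 + 31 + 30 + 31 + 31 + 28 + 31 + 30 + 31 + 30 + 31 + 31 + 30 + 31 + 30 + 31 + 31 + 28 + 31 + 30 + 31 + 30 + 31 + 31 + 30 + 31 + 30 + 31 + 31 + 29 + 31 + 30 + 31 + 30 + 31 + 31 + 30 + 31 + 30 + 31 + 31 + 28 + 31 + 30 + 31 + 30 + 31 + 31 + 30 + 13 = 1581.
The subtraction is earlier − later, so the result is −1581 → -1581.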